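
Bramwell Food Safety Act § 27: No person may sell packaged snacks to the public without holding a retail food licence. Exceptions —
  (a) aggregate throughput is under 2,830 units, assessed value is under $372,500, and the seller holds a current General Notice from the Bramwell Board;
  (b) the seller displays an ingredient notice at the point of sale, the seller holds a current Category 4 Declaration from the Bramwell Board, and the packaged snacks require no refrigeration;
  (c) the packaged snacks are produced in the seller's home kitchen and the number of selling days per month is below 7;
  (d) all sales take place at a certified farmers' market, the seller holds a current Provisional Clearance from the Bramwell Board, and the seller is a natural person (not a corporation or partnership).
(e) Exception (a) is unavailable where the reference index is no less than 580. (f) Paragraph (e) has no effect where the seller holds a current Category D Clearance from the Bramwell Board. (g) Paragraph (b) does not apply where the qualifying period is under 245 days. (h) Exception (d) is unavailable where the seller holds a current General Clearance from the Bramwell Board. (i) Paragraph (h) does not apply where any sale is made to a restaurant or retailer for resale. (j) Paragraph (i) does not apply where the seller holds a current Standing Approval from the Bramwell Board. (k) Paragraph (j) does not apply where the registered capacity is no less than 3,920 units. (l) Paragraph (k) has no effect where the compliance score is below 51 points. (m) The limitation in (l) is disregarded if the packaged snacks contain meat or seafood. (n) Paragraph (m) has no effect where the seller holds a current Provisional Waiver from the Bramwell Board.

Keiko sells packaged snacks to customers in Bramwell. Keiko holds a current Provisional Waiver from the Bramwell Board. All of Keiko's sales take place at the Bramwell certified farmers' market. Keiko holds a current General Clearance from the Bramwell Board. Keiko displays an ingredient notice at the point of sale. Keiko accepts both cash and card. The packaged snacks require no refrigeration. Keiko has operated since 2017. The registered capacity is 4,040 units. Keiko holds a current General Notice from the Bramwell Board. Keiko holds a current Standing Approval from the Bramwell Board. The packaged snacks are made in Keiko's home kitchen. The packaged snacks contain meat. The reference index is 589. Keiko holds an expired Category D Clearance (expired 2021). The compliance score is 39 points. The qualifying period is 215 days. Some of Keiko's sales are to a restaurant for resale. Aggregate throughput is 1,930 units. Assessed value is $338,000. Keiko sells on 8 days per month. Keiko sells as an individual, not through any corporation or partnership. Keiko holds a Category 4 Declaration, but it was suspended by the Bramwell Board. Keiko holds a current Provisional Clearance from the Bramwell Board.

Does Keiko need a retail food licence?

All of (a)'s requirements are met (aggregate throughput is 1,930 units, under the 2,830 units limit; assessed value is $338,000, under the $372,500 limit; a current General Notice is held). Turning to paragraphs (e)–(f): (e) is triggered — the reference index is 589, meeting the 580 threshold. (f) does not operate here (the Category D Clearance is not current), so (e) stands. Exception (a) does not apply.
Exception (b) fails — there is no Category 4 Declaration in force.
Exception (c) does not apply: the number of selling days per month is 8, not below 7.
Exception (d) is satisfied on its face — all sales are at a certified farmers' market; a current Provisional Clearance is held; the seller is a natural person. Turning to paragraphs (h)–(n): (h) operates — a current General Clearance is held. (i) would limit (h) — some sales are to a restaurant for resale — but (j) sets (i) aside: (j) operates against (i): a current Standing Approval is held. (k) would limit (j) — the registered capacity is 4,040 units, meeting the 3,920 units threshold — but (l) sets (k) aside: (l) operates against (k): the compliance score is 39 points, below the 51 points limit. (m) applies (the packaged snacks contain meat), but yields to (n): (n) applies — a current Provisional Waiver is held. So (d) is unavailable.
No exception applies. The general rule governs.

Yes — Keiko must hold a retail food licence.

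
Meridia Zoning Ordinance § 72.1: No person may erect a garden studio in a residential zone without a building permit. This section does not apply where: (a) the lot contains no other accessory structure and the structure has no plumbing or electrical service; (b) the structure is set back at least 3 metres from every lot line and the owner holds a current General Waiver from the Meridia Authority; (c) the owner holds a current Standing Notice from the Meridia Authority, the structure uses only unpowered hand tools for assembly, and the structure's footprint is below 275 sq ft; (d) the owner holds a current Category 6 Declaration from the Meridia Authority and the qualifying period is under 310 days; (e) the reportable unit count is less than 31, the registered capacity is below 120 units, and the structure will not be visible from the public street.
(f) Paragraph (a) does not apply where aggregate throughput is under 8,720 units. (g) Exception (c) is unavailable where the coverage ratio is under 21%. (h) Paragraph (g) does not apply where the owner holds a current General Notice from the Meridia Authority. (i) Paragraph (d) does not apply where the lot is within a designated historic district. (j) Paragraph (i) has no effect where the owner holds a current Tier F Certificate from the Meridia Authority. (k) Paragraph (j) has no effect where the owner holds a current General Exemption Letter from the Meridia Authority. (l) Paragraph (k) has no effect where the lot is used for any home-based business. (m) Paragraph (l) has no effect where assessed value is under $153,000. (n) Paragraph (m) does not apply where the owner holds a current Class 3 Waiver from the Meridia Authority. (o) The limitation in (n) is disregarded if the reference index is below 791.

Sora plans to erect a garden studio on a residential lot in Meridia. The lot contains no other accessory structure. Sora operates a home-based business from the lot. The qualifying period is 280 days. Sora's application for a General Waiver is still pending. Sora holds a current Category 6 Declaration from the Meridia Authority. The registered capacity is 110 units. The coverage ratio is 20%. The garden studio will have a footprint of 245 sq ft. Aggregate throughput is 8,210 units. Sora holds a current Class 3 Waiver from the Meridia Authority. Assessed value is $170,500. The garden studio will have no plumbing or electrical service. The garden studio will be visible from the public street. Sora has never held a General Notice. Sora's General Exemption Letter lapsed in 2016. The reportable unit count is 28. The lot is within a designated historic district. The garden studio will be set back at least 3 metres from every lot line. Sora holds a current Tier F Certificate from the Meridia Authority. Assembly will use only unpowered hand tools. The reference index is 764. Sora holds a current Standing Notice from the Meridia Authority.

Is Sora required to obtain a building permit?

No — exception (d) applies; Sora does not need a building permit.

All of (a)'s requirements are met (the lot has no other accessory structure; there is no plumbing or electrical service). Turning to paragraph (f): (f) applies — aggregate throughput is 8,210 units, under the 8,720 units limit. (a) is therefore removed.
Exception (b) requires that the owner holds a current General Waiver from the Meridia Authority; but there is no General Waiver in force, so (b) is unavailable.
Exception (c): a current Standing Notice is held; assembly uses only hand tools; the structure's footprint is 245 sq ft, below the 275 sq ft limit — every condition holds. But applying paragraphs (g)–(h): (g) operates against (c): the coverage ratio is 20%, under the 21% limit. (h) is not triggered (there is no General Notice in force), so (g) stands. (c) is therefore removed.
Exception (d)'s conditions are all satisfied: a current Category 6 Declaration is held; the qualifying period is 280 days, under the 310 days limit. As to paragraphs (i)–(o): (i) would limit (d) — the lot is in a historic district — but (j) sets (i) aside: (j) operates against (i): a current Tier F Certificate is held. (k), which would lift (j), does not operate here — no current General Exemption Letter is held. Exception (d) stands.
Exception (e) does not apply: the structure will be visible from the street.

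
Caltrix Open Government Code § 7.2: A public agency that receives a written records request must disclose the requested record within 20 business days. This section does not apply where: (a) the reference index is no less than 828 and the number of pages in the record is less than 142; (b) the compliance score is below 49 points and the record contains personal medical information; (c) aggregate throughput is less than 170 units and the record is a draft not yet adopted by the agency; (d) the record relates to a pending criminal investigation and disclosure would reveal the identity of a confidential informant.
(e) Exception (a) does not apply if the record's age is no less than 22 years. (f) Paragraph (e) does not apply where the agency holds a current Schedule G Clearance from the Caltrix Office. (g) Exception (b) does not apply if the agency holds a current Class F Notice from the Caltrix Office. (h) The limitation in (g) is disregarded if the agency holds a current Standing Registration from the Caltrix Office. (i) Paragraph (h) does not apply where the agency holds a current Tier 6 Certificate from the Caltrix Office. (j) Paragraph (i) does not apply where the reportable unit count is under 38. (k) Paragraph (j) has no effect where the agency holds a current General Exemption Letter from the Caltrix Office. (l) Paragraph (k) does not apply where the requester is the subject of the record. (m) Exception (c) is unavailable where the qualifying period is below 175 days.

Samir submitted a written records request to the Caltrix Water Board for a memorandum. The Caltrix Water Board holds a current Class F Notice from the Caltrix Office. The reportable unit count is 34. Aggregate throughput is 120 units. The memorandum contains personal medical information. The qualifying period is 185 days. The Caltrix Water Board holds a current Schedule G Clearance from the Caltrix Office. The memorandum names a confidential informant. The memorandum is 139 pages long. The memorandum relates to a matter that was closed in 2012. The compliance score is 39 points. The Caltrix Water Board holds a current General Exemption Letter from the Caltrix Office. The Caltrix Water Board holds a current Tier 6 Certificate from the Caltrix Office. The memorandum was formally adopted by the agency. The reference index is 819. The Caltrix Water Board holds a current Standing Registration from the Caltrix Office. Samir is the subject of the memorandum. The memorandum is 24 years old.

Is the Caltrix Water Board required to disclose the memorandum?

Exception (a) requires that the reference index is no less than 828; but the reference index is 819, short of 828, so (a) is unavailable.
Exception (b) is satisfied on its face — the compliance score is 39 points, below the 49 points limit; the memorandum contains personal medical information. Under paragraphs (g)–(l): (g) would limit (b) — a current Class F Notice is held — but (h) sets (g) aside: (h) applies — a current Standing Registration is held. (i) would limit (h) — a current Tier 6 Certificate is held — but (j) sets (i) aside: (j) operates — the reportable unit count is 34, under the 38 limit. (k) applies (a current General Exemption Letter is held), but is itself disapplied by (l): (l) operates against (k): Samir is the subject of the memorandum. Exception (b) stands.
Exception (c) fails — the memorandum has been formally adopted.
Exception (d) requires that the record relates to a pending criminal investigation; but the memorandum relates to a closed matter, so (d) is unavailable.

No — exception (b) applies; the Caltrix Water Board is not required to disclose the memorandum.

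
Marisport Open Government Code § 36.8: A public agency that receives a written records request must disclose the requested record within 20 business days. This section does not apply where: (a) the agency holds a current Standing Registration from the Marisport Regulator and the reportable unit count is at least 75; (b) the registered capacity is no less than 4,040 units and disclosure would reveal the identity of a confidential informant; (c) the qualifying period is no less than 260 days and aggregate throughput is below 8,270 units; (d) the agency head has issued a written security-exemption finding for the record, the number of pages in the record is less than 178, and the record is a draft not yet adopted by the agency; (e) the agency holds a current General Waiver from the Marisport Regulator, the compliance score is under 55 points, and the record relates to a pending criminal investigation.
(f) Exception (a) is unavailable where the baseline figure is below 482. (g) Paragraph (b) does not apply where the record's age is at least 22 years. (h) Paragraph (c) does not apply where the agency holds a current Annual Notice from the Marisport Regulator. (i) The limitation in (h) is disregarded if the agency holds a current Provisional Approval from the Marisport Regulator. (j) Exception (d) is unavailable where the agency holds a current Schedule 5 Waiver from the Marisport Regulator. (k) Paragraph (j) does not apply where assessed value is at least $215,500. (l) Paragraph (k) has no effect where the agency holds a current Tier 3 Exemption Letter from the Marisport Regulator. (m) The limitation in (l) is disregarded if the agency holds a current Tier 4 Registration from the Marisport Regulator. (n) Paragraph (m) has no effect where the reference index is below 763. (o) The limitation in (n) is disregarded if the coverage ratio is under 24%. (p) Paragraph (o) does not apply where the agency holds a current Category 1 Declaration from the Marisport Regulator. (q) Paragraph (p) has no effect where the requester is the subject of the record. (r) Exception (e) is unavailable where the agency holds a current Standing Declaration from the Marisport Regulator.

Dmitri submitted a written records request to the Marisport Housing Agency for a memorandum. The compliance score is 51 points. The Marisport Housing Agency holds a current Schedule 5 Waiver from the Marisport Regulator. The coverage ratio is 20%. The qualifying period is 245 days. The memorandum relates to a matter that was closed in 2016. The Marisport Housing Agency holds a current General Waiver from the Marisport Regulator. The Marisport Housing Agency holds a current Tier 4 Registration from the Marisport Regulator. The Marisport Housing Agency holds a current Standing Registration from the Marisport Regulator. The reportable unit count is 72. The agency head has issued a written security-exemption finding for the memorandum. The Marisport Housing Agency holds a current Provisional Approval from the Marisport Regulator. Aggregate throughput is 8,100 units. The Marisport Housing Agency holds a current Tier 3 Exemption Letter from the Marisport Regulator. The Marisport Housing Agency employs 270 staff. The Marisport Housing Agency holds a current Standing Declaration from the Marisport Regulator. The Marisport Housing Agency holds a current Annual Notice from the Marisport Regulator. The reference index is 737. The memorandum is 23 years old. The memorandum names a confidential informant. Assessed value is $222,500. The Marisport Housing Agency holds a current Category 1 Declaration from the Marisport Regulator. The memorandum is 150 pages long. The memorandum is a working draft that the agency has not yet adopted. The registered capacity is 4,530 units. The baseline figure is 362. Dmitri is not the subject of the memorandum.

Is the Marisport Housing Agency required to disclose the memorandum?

Yes — the Marisport Housing Agency must disclose the memorandum.

Exception (a) requires that the reportable unit count is at least 75; but the reportable unit count is 72, short of 75, so (a) is unavailable.
All of (b)'s requirements are met (the registered capacity is 4,530 units, meeting the 4,040 units threshold; the memorandum names a confidential informant). But: (g) is engaged — the record's age is 23 years, meeting the 22 years threshold. So (b) is unavailable.
Exception (c) requires that the qualifying period is no less than 260 days; but the qualifying period is 245 days, short of 260 days, so (c) is unavailable.
All of (d)'s requirements are met (a written security-exemption finding has been issued; the number of pages in the record is 150, less than the 178 limit; the memorandum is an unadopted draft). But applying paragraphs (j)–(q): (j) is engaged — a current Schedule 5 Waiver is held. (k) operates (assessed value is $222,500, meeting the $215,500 threshold), but is set aside by (l): (l) operates — a current Tier 3 Exemption Letter is held. (m) is triggered (a current Tier 4 Registration is held), but is overridden by (n): (n) operates against (m): the reference index is 737, below the 763 limit. (o) would limit (n) — the coverage ratio is 20%, under the 24% limit — but (p) sets (o) aside: (p) is engaged — a current Category 1 Declaration is held. (q), which would lift (p), does not operate here — Dmitri is not the subject of the memorandum. (d) is therefore removed.
Exception (e) fails — the memorandum relates to a closed matter.
Every exception is unavailable, so the rule governs.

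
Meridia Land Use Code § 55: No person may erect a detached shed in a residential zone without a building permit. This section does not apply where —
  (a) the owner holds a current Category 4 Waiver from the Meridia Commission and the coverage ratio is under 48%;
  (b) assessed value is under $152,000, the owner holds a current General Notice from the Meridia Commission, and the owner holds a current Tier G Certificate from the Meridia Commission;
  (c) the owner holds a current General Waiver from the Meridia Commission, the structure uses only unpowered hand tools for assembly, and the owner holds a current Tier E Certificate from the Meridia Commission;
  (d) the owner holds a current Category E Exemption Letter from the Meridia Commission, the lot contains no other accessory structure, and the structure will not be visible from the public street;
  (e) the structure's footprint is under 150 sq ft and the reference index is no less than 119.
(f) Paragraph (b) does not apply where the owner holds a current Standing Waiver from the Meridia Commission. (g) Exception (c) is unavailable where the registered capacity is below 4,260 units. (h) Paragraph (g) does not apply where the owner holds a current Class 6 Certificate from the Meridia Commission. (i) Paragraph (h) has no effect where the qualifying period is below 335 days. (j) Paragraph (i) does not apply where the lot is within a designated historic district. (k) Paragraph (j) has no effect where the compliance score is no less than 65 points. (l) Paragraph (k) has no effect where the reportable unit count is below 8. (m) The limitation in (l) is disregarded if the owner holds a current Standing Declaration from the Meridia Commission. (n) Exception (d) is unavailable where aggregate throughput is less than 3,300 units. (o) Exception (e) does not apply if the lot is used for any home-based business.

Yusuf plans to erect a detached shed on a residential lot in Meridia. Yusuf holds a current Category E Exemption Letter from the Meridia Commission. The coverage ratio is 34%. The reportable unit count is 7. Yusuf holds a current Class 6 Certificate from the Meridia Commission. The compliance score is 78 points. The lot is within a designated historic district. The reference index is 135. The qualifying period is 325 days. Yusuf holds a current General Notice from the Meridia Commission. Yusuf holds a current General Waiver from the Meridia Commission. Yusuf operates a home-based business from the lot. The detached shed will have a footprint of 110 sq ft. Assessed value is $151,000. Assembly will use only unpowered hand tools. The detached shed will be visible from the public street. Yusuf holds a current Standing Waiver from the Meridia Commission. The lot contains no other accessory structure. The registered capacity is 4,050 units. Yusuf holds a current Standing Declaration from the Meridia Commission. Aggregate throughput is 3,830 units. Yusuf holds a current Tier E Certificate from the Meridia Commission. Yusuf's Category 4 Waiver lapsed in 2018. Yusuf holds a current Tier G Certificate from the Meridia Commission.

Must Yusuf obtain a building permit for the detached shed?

Yes — Yusuf must obtain a building permit.

Exception (a) requires that the owner holds a current Category 4 Waiver from the Meridia Commission; but the Category 4 Waiver is not current, so (a) is unavailable.
Exception (b) is satisfied on its face — assessed value is $151,000, under the $152,000 limit; a current General Notice is held; a current Tier G Certificate is held. However, paragraph (f) must be considered: (f) operates against (b): a current Standing Waiver is held. Exception (b) does not apply.
All of (c)'s requirements are met (a current General Waiver is held; assembly uses only hand tools; a current Tier E Certificate is held). But applying paragraphs (g)–(m): (g) applies — the registered capacity is 4,050 units, below the 4,260 units limit. (h) is triggered (a current Class 6 Certificate is held), but is itself disapplied by (i): (i) applies — the qualifying period is 325 days, below the 335 days limit. (j) is engaged (the lot is in a historic district), but is itself disapplied by (k): (k) is engaged — the compliance score is 78 points, meeting the 65 points threshold. (l) would limit (k) — the reportable unit count is 7, below the 8 limit — but (m) sets (l) aside: (m) operates against (l): a current Standing Declaration is held. So (c) is unavailable.
Exception (d) requires that the structure will not be visible from the public street; but the structure will be visible from the street, so (d) is unavailable.
Exception (e): the structure's footprint is 110 sq ft, under the 150 sq ft limit; the reference index is 135, meeting the 119 threshold — every condition holds. However, paragraph (o) must be considered: (o) operates against (e): a home-based business operates on the lot. (e) is therefore removed.
Every exception is unavailable, so the rule governs.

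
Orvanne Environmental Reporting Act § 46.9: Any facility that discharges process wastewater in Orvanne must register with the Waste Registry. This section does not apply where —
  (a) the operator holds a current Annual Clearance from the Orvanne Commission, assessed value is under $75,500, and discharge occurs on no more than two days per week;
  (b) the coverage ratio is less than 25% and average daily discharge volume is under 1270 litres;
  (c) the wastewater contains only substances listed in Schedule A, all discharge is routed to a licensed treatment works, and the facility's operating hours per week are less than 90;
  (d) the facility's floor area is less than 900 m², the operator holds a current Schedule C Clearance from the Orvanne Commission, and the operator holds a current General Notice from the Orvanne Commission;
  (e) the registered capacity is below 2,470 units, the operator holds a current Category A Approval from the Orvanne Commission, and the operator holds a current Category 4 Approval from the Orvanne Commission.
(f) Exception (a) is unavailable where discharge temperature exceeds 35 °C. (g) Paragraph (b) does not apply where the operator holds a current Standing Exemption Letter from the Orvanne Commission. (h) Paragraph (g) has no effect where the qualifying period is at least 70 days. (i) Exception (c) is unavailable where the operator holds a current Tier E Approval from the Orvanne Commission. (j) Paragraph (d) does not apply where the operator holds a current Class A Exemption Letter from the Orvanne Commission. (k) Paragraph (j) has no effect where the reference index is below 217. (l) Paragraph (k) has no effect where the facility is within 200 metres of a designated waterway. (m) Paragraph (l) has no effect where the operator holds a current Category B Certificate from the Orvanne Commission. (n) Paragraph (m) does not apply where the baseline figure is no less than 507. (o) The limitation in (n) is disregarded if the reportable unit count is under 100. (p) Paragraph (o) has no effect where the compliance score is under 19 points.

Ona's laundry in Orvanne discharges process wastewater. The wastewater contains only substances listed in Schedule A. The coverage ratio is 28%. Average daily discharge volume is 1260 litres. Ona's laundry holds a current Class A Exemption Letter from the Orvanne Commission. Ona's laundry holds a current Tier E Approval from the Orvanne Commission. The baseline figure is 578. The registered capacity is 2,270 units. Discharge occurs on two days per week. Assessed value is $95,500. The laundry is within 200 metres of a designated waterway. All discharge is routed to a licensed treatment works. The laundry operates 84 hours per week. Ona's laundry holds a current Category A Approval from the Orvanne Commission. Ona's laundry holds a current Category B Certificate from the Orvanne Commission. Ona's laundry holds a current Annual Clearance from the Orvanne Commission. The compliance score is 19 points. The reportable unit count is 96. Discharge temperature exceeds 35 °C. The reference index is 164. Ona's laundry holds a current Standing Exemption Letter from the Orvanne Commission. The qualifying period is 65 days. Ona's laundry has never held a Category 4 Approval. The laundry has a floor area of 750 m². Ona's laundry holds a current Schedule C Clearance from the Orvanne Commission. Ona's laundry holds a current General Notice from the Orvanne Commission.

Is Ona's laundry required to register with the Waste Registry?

No — exception (d) applies; Ona's laundry is not required to register with the Waste Registry.

Exception (a) fails — assessed value is $95,500, not under $75,500.
Exception (b) fails — the coverage ratio is 28%, not less than 25%.
Exception (c) is satisfied on its face — the wastewater is Schedule-A-only; discharge is routed to a licensed treatment works; the facility's operating hours per week are 84, less than the 90 limit. However, paragraph (i) must be considered: (i) is triggered — a current Tier E Approval is held. So (c) is unavailable.
Exception (d): the facility's floor area is 750 m², less than the 900 m² limit; a current Schedule C Clearance is held; a current General Notice is held — every condition holds. Under paragraphs (j)–(p): (j) would limit (d) — a current Class A Exemption Letter is held — but (k) sets (j) aside: (k) operates against (j): the reference index is 164, below the 217 limit. (l) would limit (k) — the laundry is within 200 m of a designated waterway — but (m) sets (l) aside: (m) applies — a current Category B Certificate is held. (n) is triggered (the baseline figure is 578, meeting the 507 threshold), but is overridden by (o): (o) is engaged — the reportable unit count is 96, under the 100 limit. (p), which would lift (o), is inapplicable — the compliance score is 19 points, not under 19 points. (d) remains available.
Exception (e) does not apply: no current Category 4 Approval is held.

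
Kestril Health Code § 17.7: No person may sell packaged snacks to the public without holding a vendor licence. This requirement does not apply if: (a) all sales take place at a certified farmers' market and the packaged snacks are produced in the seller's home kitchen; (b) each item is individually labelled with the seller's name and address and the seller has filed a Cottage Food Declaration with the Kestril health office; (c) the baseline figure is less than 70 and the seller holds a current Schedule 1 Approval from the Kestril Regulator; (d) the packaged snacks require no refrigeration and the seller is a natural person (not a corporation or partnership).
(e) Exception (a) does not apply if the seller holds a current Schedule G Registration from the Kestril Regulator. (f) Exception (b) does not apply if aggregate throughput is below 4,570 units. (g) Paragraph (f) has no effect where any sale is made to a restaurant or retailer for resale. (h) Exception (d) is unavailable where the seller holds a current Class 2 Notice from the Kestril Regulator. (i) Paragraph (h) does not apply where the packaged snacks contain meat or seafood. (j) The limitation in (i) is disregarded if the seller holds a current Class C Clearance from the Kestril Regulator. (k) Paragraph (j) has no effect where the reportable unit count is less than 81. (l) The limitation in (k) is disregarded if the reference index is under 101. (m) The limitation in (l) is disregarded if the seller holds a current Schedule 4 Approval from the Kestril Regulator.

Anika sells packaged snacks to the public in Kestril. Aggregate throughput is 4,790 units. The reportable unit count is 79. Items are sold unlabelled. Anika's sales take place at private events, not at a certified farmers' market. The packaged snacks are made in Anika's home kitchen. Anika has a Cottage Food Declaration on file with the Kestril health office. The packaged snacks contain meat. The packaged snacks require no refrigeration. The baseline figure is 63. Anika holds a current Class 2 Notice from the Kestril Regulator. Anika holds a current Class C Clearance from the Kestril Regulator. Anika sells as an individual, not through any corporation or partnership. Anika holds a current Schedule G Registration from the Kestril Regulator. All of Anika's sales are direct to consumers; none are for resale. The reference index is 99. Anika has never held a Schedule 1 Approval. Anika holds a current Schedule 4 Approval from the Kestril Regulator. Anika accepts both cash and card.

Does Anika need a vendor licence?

No — exception (d) applies; Anika is not required to hold a vendor licence.

Exception (a) requires that all sales take place at a certified farmers' market; but sales are at private events, not a certified farmers' market, so (a) is unavailable.
Exception (b) requires that each item is individually labelled with the seller's name and address; but items are sold unlabelled, so (b) is unavailable.
Exception (c) does not apply: no current Schedule 1 Approval is held.
Exception (d) is satisfied on its face — the packaged snacks are shelf-stable; the seller is a natural person. Considering the limiting provisions: (h) is engaged (a current Class 2 Notice is held), but is overridden by (i): (i) applies — the packaged snacks contain meat. (j) would limit (i) — a current Class C Clearance is held — but (k) sets (j) aside: (k) is engaged — the reportable unit count is 79, less than the 81 limit. (l) would limit (k) — the reference index is 99, under the 101 limit — but (m) sets (l) aside: (m) is triggered — a current Schedule 4 Approval is held. Exception (d) stands.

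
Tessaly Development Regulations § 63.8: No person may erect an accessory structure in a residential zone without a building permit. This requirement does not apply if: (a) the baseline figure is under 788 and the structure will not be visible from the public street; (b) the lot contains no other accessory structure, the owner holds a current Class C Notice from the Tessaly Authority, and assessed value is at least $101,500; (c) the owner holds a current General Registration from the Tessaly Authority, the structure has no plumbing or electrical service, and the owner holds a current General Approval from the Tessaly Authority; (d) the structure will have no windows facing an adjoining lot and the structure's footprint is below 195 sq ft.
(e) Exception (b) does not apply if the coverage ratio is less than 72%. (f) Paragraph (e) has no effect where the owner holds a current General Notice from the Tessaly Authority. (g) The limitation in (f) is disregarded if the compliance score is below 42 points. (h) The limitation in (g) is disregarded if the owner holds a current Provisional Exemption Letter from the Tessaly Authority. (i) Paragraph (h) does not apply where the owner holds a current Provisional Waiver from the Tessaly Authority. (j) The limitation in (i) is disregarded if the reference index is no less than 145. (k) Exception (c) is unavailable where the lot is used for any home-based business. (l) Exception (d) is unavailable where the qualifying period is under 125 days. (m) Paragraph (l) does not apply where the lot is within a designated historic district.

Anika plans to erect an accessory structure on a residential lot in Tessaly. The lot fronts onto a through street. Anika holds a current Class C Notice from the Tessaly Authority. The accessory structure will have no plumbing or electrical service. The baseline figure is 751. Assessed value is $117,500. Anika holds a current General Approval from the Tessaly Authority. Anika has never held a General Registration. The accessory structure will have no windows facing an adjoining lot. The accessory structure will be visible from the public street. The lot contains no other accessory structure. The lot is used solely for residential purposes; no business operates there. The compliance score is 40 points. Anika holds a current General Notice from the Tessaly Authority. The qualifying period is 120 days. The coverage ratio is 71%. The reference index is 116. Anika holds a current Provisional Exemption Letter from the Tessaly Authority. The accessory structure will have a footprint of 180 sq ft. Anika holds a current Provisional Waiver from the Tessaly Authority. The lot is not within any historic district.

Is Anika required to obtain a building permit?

Exception (a) does not apply: the structure will be visible from the street.
Exception (b)'s conditions are all satisfied: the lot has no other accessory structure; a current Class C Notice is held; assessed value is $117,500, meeting the $101,500 threshold. Turning to paragraphs (e)–(j): (e) applies — the coverage ratio is 71%, less than the 72% limit. (f) would limit (e) — a current General Notice is held — but (g) sets (f) aside: (g) operates against (f): the compliance score is 40 points, below the 42 points limit. (h) is triggered (a current Provisional Exemption Letter is held), but is itself disapplied by (i): (i) applies — a current Provisional Waiver is held. (j) is inapplicable (the reference index is 116, short of 145), so (i) stands. So (b) is unavailable.
Exception (c) fails — the General Registration is not current.
All of (d)'s requirements are met (no windows face an adjoining lot; the structure's footprint is 180 sq ft, below the 195 sq ft limit). But applying paragraphs (l)–(m): (l) operates against (d): the qualifying period is 120 days, under the 125 days limit. (m), which would lift (l), is not engaged — the lot is not in a historic district. (d) is therefore removed.
No exception displaces § 63.8.

Yes — Anika must obtain a building permit.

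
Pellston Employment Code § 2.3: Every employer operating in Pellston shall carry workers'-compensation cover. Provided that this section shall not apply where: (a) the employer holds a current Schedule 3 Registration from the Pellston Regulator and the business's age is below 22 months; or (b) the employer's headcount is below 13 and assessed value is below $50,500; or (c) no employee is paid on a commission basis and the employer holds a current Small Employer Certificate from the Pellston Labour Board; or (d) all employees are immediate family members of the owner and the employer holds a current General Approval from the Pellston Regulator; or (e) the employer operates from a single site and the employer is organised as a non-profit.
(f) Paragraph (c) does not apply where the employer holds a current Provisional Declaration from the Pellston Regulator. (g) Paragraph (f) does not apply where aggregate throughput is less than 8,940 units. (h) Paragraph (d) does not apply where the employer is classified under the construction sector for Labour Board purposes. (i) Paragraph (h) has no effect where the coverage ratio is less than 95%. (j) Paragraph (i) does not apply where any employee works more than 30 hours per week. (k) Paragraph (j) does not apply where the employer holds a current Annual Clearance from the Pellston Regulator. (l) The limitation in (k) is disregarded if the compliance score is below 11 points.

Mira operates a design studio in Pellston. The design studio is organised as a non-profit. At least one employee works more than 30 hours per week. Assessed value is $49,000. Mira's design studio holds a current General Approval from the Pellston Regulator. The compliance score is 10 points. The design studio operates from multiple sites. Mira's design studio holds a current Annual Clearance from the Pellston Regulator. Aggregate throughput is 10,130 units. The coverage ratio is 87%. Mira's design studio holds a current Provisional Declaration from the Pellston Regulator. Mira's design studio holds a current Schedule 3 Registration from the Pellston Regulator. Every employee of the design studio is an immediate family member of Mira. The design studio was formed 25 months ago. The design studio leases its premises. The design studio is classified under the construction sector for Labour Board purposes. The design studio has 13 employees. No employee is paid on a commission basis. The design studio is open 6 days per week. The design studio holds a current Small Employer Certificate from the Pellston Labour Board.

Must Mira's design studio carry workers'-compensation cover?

Exception (a) fails — the business's age is 25 months, not below 22 months.
Exception (b) fails — the employer's headcount is 13, not below 13.
All of (c)'s requirements are met (no employee is paid on commission; a current Small Employer Certificate is held). However, paragraphs (f)–(g) must be considered: (f) is triggered — a current Provisional Declaration is held. (g) does not operate here (aggregate throughput is 10,130 units, not less than 8,940 units), so (f) stands. (c) is therefore removed.
All of (d)'s requirements are met (every employee is an immediate family member; a current General Approval is held). However, paragraphs (h)–(l) must be considered: (h) operates against (d): the design studio is classified under the construction sector. (i) applies (the coverage ratio is 87%, less than the 95% limit), but yields to (j): (j) applies — at least one employee exceeds 30 hours/week. (k) would limit (j) — a current Annual Clearance is held — but (l) sets (k) aside: (l) is engaged — the compliance score is 10 points, below the 11 points limit. Exception (d) does not apply.
Exception (e) requires that the employer operates from a single site; but the employer operates from multiple sites, so (e) is unavailable.
No exception applies. The general rule governs.

Yes — Mira's design studio must carry workers'-compensation cover.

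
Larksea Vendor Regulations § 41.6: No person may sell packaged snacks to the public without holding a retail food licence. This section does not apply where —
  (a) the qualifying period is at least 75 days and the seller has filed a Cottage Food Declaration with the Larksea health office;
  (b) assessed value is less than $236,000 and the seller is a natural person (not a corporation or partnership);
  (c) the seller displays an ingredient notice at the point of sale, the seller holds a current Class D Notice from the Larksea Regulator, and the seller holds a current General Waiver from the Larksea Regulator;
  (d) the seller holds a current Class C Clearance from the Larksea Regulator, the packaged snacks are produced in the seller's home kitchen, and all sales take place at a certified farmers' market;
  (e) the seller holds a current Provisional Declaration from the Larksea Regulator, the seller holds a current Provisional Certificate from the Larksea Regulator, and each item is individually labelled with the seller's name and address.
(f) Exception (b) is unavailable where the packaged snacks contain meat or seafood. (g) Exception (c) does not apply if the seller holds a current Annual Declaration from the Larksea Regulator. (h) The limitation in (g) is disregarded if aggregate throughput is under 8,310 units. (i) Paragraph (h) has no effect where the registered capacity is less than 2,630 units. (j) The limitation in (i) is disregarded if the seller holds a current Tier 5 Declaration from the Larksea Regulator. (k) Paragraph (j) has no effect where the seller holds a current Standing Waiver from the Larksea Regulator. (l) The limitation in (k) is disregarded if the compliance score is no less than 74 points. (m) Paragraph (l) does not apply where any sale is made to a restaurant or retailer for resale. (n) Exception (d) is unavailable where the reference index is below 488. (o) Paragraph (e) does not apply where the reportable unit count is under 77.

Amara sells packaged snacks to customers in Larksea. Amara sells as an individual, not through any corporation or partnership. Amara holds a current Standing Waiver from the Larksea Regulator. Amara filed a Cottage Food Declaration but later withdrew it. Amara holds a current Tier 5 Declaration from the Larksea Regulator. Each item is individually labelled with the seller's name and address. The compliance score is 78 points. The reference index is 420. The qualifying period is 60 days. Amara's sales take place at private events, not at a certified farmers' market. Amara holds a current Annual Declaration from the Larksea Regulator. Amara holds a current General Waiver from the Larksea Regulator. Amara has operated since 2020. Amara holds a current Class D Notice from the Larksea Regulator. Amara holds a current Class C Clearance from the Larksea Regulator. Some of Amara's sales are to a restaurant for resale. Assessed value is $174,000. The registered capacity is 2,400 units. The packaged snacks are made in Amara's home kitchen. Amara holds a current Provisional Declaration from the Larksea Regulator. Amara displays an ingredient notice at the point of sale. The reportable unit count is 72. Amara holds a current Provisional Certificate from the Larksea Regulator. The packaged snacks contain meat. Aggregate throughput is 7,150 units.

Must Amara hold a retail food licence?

Yes — Amara must hold a retail food licence.

Exception (a) fails — the qualifying period is 60 days, short of 75 days.
All of (b)'s requirements are met (assessed value is $174,000, less than the $236,000 limit; the seller is a natural person). But applying paragraph (f): (f) operates against (b): the packaged snacks contain meat. Exception (b) does not apply.
All of (c)'s requirements are met (an ingredient notice is displayed; a current Class D Notice is held; a current General Waiver is held). Turning to paragraphs (g)–(m): (g) operates against (c): a current Annual Declaration is held. (h) would limit (g) — aggregate throughput is 7,150 units, under the 8,310 units limit — but (i) sets (h) aside: (i) is engaged — the registered capacity is 2,400 units, less than the 2,630 units limit. (j) would limit (i) — a current Tier 5 Declaration is held — but (k) sets (j) aside: (k) operates against (j): a current Standing Waiver is held. (l) operates (the compliance score is 78 points, meeting the 74 points threshold), but is displaced by (m): (m) operates against (l): some sales are to a restaurant for resale. Exception (c) does not apply.
Exception (d) requires that all sales take place at a certified farmers' market; but sales are at private events, not a certified farmers' market, so (d) is unavailable.
Exception (e)'s conditions are all satisfied: a current Provisional Declaration is held; a current Provisional Certificate is held; items are individually labelled. But: (o) applies — the reportable unit count is 72, under the 77 limit. So (e) is unavailable.
No exception applies. The general rule governs.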